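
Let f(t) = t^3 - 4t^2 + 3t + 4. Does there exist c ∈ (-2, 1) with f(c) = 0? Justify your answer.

Such a root exists.

f(-2) = -26 and f(1) = 4, which have opposite signs.
Since f is a polynomial it is continuous on [-2, 1].
By the Intermediate Value Theorem, f takes the value 0 somewhere in the open interval.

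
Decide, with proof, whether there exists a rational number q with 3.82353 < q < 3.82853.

Look for a denominator N such that an integer falls strictly between N·3.82353 and N·3.82853. N = 23 works: 23·3.82353 = 87.94119 < 88 < 88.05619 = 23·3.82853.
Dividing back, 3.82353 < 88/23 < 3.82853, and 88/23 is rational.

q = 88/23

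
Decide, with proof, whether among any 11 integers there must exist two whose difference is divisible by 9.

True.

Each integer lies in one of the 9 residue classes modulo 9.
With 11 integers and only 9 classes, the pigeonhole principle forces two of them, say a and b, into the same class.
Then a ≡ b (mod 9), i.e. 9 ∣ (a − b).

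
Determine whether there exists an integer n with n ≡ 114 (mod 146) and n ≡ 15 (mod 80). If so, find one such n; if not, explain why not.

Both moduli are multiples of 2 = gcd(146, 80), so any solution would satisfy n ≡ 114 and n ≡ 15 modulo 2 simultaneously.
These are incompatible: 114 − 15 = 99 is not divisible by 2.
Therefore no such n exists.

No, no such integer exists.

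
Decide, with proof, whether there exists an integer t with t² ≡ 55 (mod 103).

t = 63

Take t = 63. Then 63² = 3969 = 38·103 + 55, so 63² ≡ 55 (mod 103).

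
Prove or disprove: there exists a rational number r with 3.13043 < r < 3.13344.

Look for a denominator N such that an integer falls strictly between N·3.13043 and N·3.13344. N = 15 works: 15·3.13043 = 46.95645 < 47 < 47.00160 = 15·3.13344.
So r = 47/15 works: it is a ratio of integers, and dividing 15·3.13043 < 47 < 15·3.13344 through by 15 gives 3.13043 < 47/15 < 3.13344.

r = 47/15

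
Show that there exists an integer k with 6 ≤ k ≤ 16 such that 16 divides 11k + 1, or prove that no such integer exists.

k = 13 works, since 11·13 + 1 = 144 = 9·16.

k = 13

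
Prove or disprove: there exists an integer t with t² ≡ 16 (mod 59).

t = 55

t = 55 works: 55² = 3025, and 3025 − 16 = 3009 = 51·59.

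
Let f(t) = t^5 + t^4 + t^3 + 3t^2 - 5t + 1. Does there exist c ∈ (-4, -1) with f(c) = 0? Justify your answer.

Yes, f has a root in the interval.

f(-4) = -763 and f(-1) = 8, which have opposite signs.
f is continuous everywhere (it is a polynomial), in particular on [-4, -1].
By the Intermediate Value Theorem f must vanish at some point of (-4, -1).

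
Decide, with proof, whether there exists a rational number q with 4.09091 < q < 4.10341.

q = 41/10

Scale by 10: the interval becomes (40.90910, 41.03410), which contains the integer 41.
Hence 41/10 is a rational number with 4.09091 < 41/10 < 4.10341.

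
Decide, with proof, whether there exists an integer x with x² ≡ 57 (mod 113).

x = 31

Take x = 31. Then 31² = 961 = 8·113 + 57, so 31² ≡ 57 (mod 113).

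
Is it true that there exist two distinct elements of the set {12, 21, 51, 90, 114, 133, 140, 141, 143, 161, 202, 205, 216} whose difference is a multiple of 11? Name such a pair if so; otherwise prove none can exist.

The pair (12, 133) works.

Reduce each element mod 11: 12↦1, 21↦10, 51↦7, 90↦2, 114↦4, 133↦1, 140↦8, 141↦9, 143↦0, 161↦7, 202↦4, 205↦7, 216↦7. The residue 1 repeats (at 12 and 133), and 133 − 12 = 121 = 11·11.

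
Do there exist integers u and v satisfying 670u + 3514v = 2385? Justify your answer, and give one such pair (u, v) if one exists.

No such integers exist.

Both 670 and 3514 are divisible by gcd(670, 3514) = 2, hence so is any combination 670u + 3514v.
However 2385 leaves remainder 1 on division by 2.
Hence no integers u, v satisfy the equation.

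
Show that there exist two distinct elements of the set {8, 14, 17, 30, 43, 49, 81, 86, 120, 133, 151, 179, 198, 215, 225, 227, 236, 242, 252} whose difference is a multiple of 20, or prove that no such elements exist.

No, no such pair exists.

Reduce each element modulo 20: 8↦8, 14↦14, 17↦17, 30↦10, 43↦3, 49↦9, 81↦1, 86↦6, 120↦0, 133↦13, 151↦11, 179↦19, 198↦18, 215↦15, 225↦5, 227↦7, 236↦16, 242↦2, 252↦12.
All 19 residues are distinct, so no two elements differ by a multiple of 20.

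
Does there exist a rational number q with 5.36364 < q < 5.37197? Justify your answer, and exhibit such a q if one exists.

Look for a denominator N such that an integer falls strictly between N·5.36364 and N·5.37197. N = 19 works: 19·5.36364 = 101.90916 < 102 < 102.06743 = 19·5.37197.
Hence 102/19 is a rational number with 5.36364 < 102/19 < 5.37197.

q = 102/19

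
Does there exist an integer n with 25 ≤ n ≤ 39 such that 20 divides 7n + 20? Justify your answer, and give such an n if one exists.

The values of 7n + 20 for n = 25, 26, …, 39 are 195, 202, 209, 216, 223, 230, 237, 244, 251, 258, 265, 272, 279, 286, 293; reduced mod 20 these are 15, 2, 9, 16, 3, 10, 17, 4, 11, 18, 5, 12, 19, 6, 13.
Since 0 is absent from this list, 20 ∤ 7n + 20 for every n with 25 ≤ n ≤ 39.

There is no such integer n in that range.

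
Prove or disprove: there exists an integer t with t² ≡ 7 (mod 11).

Computing t² mod 11 for t = 0, 1, …, 5 (enough, by the symmetry t ↦ 11 − t) gives 0, 1, 4, 9, 5, 3.
The set of squares mod 11 is therefore {0, 1, 3, 4, 5, 9}, which does not contain 7.
Therefore t² ≡ 7 (mod 11) has no solution.

No such integer exists.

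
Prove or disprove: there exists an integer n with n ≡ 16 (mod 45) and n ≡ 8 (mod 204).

Reduce both congruences modulo 3, which divides 45 and 204: they say n ≡ 16 (mod 3) and n ≡ 8 (mod 3).
These are incompatible: 16 − 8 = 8 is not divisible by 3.
Hence the system has no solution.

There is no such integer.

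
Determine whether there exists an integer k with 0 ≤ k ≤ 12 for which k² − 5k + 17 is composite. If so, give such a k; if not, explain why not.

The values for k = 0, 1, …, 12 are 17, 13, 11, 11, 13, 17, 23, 31, 41, 53, 67, 83, 101, and each of these is prime.
So no value in the range makes the expression composite.

No, no such integer k in that range exists.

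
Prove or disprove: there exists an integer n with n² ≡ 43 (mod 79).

Apply Euler's criterion with the prime 79: 43 is a quadratic residue iff 43^39 ≡ 1 (mod 79), and a non-residue iff it is ≡ −1.
Squaring successively (mod 79): 43^2 = 1849 ≡ 32; 43^4 ≡ 32² = 1024 ≡ 76; 43^8 ≡ 76² = 5776 ≡ 9; 43^16 ≡ 9² = 81 ≡ 2; 43^32 ≡ 2² = 4 ≡ 4.
Since 39 = 32 + 4 + 2 + 1, 43^39 ≡ 4 · 76 · 32 · 43; multiplying out mod 79: 4·76 = 304 ≡ 67, then 67·32 = 2144 ≡ 11, then 11·43 = 473 ≡ 78. Thus 43^39 ≡ 78 ≡ −1 (mod 79).
By Euler's criterion 43 is a quadratic non-residue mod 79: no n satisfies n² ≡ 43 (mod 79).

No such integer exists.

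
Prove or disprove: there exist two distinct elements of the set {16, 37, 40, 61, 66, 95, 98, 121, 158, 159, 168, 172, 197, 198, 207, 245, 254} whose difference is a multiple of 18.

No, no such pair exists.

Two integers differ by a multiple of 18 exactly when they have the same residue mod 18. The residues are 16↦16, 37↦1, 40↦4, 61↦7, 66↦12, 95↦5, 98↦8, 121↦13, 158↦14, 159↦15, 168↦6, 172↦10, 197↦17, 198↦0, 207↦9, 245↦11, 254↦2.
All 17 residues are distinct, so no two elements differ by a multiple of 18.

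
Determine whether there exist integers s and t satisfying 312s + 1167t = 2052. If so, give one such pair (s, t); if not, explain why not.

gcd(312, 1167) = 3, and 3 divides 2052, so integer solutions exist.
Dividing through by 3 reduces the equation to 104s + 389t = 684.
Euclidean algorithm: 389 = 3·104 + 77, 104 = 1·77 + 27, 77 = 2·27 + 23, 27 = 1·23 + 4, 23 = 5·4 + 3, 4 = 1·3 + 1, 3 = 3·1 + 0.
Working back up the chain: 1 = 4 − 1·3 = 4 − (23 − 5·4) = −23 + 6·4 = −23 + 6·(27 − 1·23) = 6·27 − 7·23 = 6·27 − 7·(77 − 2·27) = −7·77 + 20·27 = −7·77 + 20·(104 − 1·77) = 20·104 − 27·77 = 20·104 − 27·(389 − 3·104) = −27·389 + 101·104. So 104·101 + 389·(-27) = 1.
Scaling by 684 gives the particular solution (s, t) = (69084, -18468).
Subtracting 177·389 from s and adding 177·104 to t gives the tidier solution (231, -60).
Indeed 312·231 + 1167·(-60) = 72072 − 70020 = 2052.

s = 231, t = -60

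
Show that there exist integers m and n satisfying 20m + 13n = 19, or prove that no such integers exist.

m = 12, n = -17

20 and 13 are coprime, so 20m + 13n ranges over all of ℤ.
Euclidean algorithm: 20 = 1·13 + 7, 13 = 1·7 + 6, 7 = 1·6 + 1, 6 = 6·1 + 0.
Back-substituting, 1 = 7 − 1·6 = 7 − (13 − 1·7) = −13 + 2·7 = −13 + 2·(20 − 1·13) = 2·20 − 3·13; that is, 20·2 + 13·(-3) = 1.
Multiplying through by 19: m = 2·19 = 38, n = (-3)·19 = -57 is a solution.
Subtracting 2·13 from m and adding 2·20 to n gives the tidier solution (12, -17).
Check: 20·12 + 13·(-17) = 240 − 221 = 19. ✓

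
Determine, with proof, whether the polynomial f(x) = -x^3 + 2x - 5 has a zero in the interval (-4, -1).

Such a root exists.

f(-4) = 51 and f(-1) = -6, which have opposite signs.
As a polynomial, f is continuous on every closed interval.
By the Intermediate Value Theorem, f takes the value 0 somewhere in the open interval.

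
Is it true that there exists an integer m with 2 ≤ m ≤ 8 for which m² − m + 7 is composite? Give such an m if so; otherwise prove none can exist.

m = 8

At m = 8: 8² − 8 + 7 = 63 = 3·21, which is composite.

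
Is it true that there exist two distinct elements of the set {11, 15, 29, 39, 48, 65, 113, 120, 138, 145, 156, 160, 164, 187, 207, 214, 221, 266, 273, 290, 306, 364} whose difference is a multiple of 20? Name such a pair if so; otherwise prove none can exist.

Both 65 and 145 leave remainder 5 on division by 20; their difference 80 = 4·20 is a multiple of 20.

The pair (65, 145) works.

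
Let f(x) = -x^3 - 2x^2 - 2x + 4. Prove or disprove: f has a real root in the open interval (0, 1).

Yes, f has a root in the interval.

f(0) = 4 and f(1) = -1, which have opposite signs.
f is continuous everywhere (it is a polynomial), in particular on [0, 1].
By the Intermediate Value Theorem, f takes the value 0 somewhere in the open interval.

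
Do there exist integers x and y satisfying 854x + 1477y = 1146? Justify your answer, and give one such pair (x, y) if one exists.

There are no such integers.

Both 854 and 1477 are divisible by gcd(854, 1477) = 7, hence so is any combination 854x + 1477y.
But 1146 = 7·163 + 5, so 7 ∤ 1146.
Therefore 854x + 1477y = 1146 has no solution in integers.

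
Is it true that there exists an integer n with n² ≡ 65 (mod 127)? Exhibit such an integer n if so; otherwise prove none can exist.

127 is prime, so by Euler's criterion 65 is a square mod 127 iff 65^((127−1)/2) = 65^63 ≡ 1 (mod 127).
Squaring successively (mod 127): 65^2 = 4225 ≡ 34; 65^4 ≡ 34² = 1156 ≡ 13; 65^8 ≡ 13² = 169 ≡ 42; 65^16 ≡ 42² = 1764 ≡ 113; 65^32 ≡ 113² = 12769 ≡ 69.
Since 63 = 32 + 16 + 8 + 4 + 2 + 1, 65^63 ≡ 69 · 113 · 42 · 13 · 34 · 65; multiplying out mod 127: 69·113 = 7797 ≡ 50, then 50·42 = 2100 ≡ 68, then 68·13 = 884 ≡ 122, then 122·34 = 4148 ≡ 84, then 84·65 = 5460 ≡ 126. Thus 65^63 ≡ 126 ≡ −1 (mod 127).
The value −1 means 65 is a non-residue modulo 127, so n² ≡ 65 (mod 127) is impossible.

No, no such integer exists.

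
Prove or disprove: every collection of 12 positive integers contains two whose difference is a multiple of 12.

Try 12 consecutive integers, 15, 16, …, 26. Their remainders mod 12 are 3, 4, 5, 6, 7, 8, 9, 10, 11, 0, 1, 2 — pairwise different, as any 12 ≤ 12 consecutive integers have distinct residues.
The differences between them range over 1, …, 11, none of which is divisible by 12.

No, the set {15, 16, 17, 18, 19, 20, 21, 22, 23, 24, 25, 26} is a counterexample.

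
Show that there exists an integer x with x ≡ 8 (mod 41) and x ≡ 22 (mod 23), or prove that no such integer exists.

x = 459

gcd(41, 23) = 1, so the Chinese Remainder Theorem guarantees exactly one residue class mod 943 satisfying both.
Any solution of the first congruence is x = 8 + 41t; substituting into the second, 41t ≡ 22 − 8 ≡ 14 (mod 23).
41 ≡ 18 (mod 23), so this reads 18t ≡ 14 (mod 23). Since 18·9 = 162 = 7·23 + 1, the inverse of 18 mod 23 is 9.
Therefore t ≡ 9·14 = 126 ≡ 11 (mod 23).
Taking t = 11 gives x = 8 + 41·11 = 459.
Verify: 459 = 11·41 + 8 and 459 = 19·23 + 22. ✓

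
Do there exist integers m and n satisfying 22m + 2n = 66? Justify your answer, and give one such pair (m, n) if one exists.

m = 0, n = 33

Every value of 22m + 2n is a multiple of gcd(22, 2) = 2; since 2 ∣ 66, solutions exist.
Dividing through by 2 reduces the equation to 11m + 1n = 33.
The coefficient of n is 1, so setting m = 0 and n = 33 already solves it.
Check: 22·0 + 2·33 = 0 + 66 = 66. ✓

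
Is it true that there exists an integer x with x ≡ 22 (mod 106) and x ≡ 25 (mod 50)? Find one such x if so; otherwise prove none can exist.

There is no such integer.

Both moduli are multiples of 2 = gcd(106, 50), so any solution would satisfy x ≡ 22 and x ≡ 25 modulo 2 simultaneously.
However 22 ≡ 0 and 25 ≡ 1 (mod 2), and 0 ≠ 1.
So no integer satisfies both congruences.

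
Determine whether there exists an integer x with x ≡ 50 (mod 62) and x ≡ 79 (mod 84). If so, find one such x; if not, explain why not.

Reduce both congruences modulo 2, which divides 62 and 84: they say x ≡ 50 (mod 2) and x ≡ 79 (mod 2).
But 50 mod 2 = 0 while 79 mod 2 = 1, a contradiction.
So no integer satisfies both congruences.

There is no such integer.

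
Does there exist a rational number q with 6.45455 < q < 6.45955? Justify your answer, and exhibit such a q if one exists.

q = 155/24

Look for a denominator N such that an integer falls strictly between N·6.45455 and N·6.45955. N = 24 works: 24·6.45455 = 154.90920 < 155 < 155.02920 = 24·6.45955.
Hence 155/24 is a rational number with 6.45455 < 155/24 < 6.45955.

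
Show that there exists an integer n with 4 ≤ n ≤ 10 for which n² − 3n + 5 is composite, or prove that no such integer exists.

At n = 7: 7² − 3·7 + 5 = 33 = 3·11, which is composite.

n = 7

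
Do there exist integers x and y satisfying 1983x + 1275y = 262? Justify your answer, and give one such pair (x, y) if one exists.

Any value of 1983x + 1275y is a multiple of gcd(1983, 1275) = 3.
However 262 leaves remainder 1 on division by 3.
Hence no integers x, y satisfy the equation.

No, no such integers exist.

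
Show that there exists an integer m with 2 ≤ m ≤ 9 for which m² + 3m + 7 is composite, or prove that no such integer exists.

m = 8

At m = 8: 8² + 3·8 + 7 = 95 = 5·19, which is composite.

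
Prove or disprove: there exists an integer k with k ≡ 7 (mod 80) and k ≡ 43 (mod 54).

k = 1447

Here gcd(80, 54) = 2, and both 7 and 43 leave remainder 1 mod 2, so the system is consistent.
Put k = 7 + 80t, so we need 80t ≡ 36 (mod 54), equivalently (divide by 2) 40t ≡ 18 (mod 27).
40 ≡ 13 (mod 27), so this reads 13t ≡ 18 (mod 27). To invert 13 modulo 27: 27 = 2·13 + 1, 13 = 13·1 + 0, and unwinding, 1 = 27 − 2·13. Thus 13⁻¹ ≡ -2 ≡ 25 (mod 27).
Therefore t ≡ 25·18 = 450 ≡ 18 (mod 27).
Then k = 7 + 80·18 = 1447.
Check: 1447 mod 80 = 7, 1447 mod 54 = 43. ✓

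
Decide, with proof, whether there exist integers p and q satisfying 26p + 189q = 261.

26 and 189 are coprime, so 26p + 189q ranges over all of ℤ.
Euclidean algorithm: 189 = 7·26 + 7, 26 = 3·7 + 5, 7 = 1·5 + 2, 5 = 2·2 + 1, 2 = 2·1 + 0.
Working back up the chain: 1 = 5 − 2·2 = 5 − 2·(7 − 1·5) = −2·7 + 3·5 = −2·7 + 3·(26 − 3·7) = 3·26 − 11·7 = 3·26 − 11·(189 − 7·26) = −11·189 + 80·26. So 26·80 + 189·(-11) = 1.
Multiplying through by 261: p = 80·261 = 20880, q = (-11)·261 = -2871 is a solution.
Subtracting 110·189 from p and adding 110·26 to q gives the tidier solution (90, -11).
Check: 26·90 + 189·(-11) = 2340 − 2079 = 261. ✓

p = 90, q = -11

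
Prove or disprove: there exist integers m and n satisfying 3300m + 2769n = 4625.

There are no such integers.

Both 3300 and 2769 are divisible by gcd(3300, 2769) = 3, hence so is any combination 3300m + 2769n.
However 4625 leaves remainder 2 on division by 3.
Hence no integers m, n satisfy the equation.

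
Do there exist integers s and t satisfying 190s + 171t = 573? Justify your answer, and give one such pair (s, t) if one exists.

Both 190 and 171 are divisible by gcd(190, 171) = 19, hence so is any combination 190s + 171t.
However 573 leaves remainder 3 on division by 19.
Hence no integers s, t satisfy the equation.

There are no such integers.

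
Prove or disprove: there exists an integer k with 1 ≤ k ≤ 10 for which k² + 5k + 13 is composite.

k = 4

At k = 4: 4² + 5·4 + 13 = 49 = 7·7, which is composite.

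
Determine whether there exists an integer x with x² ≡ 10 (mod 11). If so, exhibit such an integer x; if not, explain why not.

Squares mod 11 repeat after x = 5 (as (−x)² = x²); for x = 0..5 they are 0, 1, 4, 9, 5, 3.
The set of squares mod 11 is therefore {0, 1, 3, 4, 5, 9}, which does not contain 10.
Therefore x² ≡ 10 (mod 11) has no solution.

No, no such integer exists.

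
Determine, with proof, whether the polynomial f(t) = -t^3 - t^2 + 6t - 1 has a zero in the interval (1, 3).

Such a root exists.

f(1) = 3 and f(3) = -19, which have opposite signs.
As a polynomial, f is continuous on every closed interval.
By the Intermediate Value Theorem, f takes the value 0 somewhere in the open interval.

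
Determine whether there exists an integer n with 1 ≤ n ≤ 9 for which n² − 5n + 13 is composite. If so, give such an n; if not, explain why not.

n = 1

At n = 1: 1² − 5·1 + 13 = 9 = 3·3, which is composite.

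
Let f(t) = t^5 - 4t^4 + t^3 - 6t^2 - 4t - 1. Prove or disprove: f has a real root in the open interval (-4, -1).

f has no root in that interval.

f(-4) = -2193 and f(-1) = -9, both negative, so a sign-change argument is unavailable; we show f keeps this sign on the whole interval.
Substitute t = -1 − u, where 0 < u < 3 on the interval. Expanding, f(-1 − u) = -u^5 - 9u^4 - 27u^3 - 43u^2 - 32u - 9.
All 6 nonzero coefficients of this polynomial in u are negative; hence for u > 0 the value is a sum of negative terms (the constant -9 among them).
Therefore f(t) < 0 throughout (-4, -1), and f has no zero there.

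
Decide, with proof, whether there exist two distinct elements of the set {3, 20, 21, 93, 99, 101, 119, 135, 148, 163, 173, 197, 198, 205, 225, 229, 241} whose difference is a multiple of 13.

Both 3 and 198 leave remainder 3 on division by 13; their difference 195 = 15·13 is a multiple of 13.

Yes: 3 and 198.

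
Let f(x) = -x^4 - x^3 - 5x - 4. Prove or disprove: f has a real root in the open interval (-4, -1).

Yes, f has a root in the interval.

f(-4) = -176 and f(-1) = 1, which have opposite signs.
As a polynomial, f is continuous on every closed interval.
By the Intermediate Value Theorem, f takes the value 0 somewhere in the open interval.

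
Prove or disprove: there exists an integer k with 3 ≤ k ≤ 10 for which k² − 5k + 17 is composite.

No such integer k in that range exists.

The values for k = 3, 4, …, 10 are 11, 13, 17, 23, 31, 41, 53, 67, and each of these is prime.
So no value in the range makes the expression composite.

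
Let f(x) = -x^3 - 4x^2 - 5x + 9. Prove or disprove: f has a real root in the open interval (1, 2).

The endpoint values f(1) = -1 and f(2) = -25 are both negative. Claim: f(x) < 0 for every x in (1, 2).
Substitute x = 1 + u, where 0 < u < 1 on the interval. Expanding, f(1 + u) = -u^3 - 7u^2 - 16u - 1.
The nonzero coefficients here are all negative, so for u > 0 every term is negative (or zero), and the constant term -1 is strictly negative.
Therefore f(x) < 0 throughout (1, 2), and f has no zero there.

f has no root in that interval.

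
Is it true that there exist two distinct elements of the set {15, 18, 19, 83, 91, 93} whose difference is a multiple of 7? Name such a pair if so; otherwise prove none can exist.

Reduce each element modulo 7: 15↦1, 18↦4, 19↦5, 83↦6, 91↦0, 93↦2.
These 6 residues are pairwise different, hence no difference of two elements is divisible by 7.

No such pair exists.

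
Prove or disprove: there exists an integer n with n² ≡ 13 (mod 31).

There is no such integer.

31 is prime, so by Euler's criterion 13 is a square mod 31 iff 13^((31−1)/2) = 13^15 ≡ 1 (mod 31).
Squaring successively (mod 31): 13^2 = 169 ≡ 14; 13^4 ≡ 14² = 196 ≡ 10; 13^8 ≡ 10² = 100 ≡ 7.
Since 15 = 8 + 4 + 2 + 1, 13^15 ≡ 7 · 10 · 14 · 13; multiplying out mod 31: 7·10 = 70 ≡ 8, then 8·14 = 112 ≡ 19, then 19·13 = 247 ≡ 30. Thus 13^15 ≡ 30 ≡ −1 (mod 31).
By Euler's criterion 13 is a quadratic non-residue mod 31: no n satisfies n² ≡ 13 (mod 31).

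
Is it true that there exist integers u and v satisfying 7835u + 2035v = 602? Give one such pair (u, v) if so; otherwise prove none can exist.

No, no such integers exist.

gcd(7835, 2035) = 5, so every integer of the form 7835u + 2035v is a multiple of 5.
But 602 = 5·120 + 2, so 5 ∤ 602.
So the equation is unsolvable over ℤ.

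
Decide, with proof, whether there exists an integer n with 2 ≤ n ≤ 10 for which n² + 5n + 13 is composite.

At n = 2: 2² + 5·2 + 13 = 27 = 3·9, which is composite.

n = 2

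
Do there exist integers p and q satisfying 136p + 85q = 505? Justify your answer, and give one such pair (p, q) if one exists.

There are no such integers.

gcd(136, 85) = 17, so every integer of the form 136p + 85q is a multiple of 17.
However 505 leaves remainder 12 on division by 17.
So the equation is unsolvable over ℤ.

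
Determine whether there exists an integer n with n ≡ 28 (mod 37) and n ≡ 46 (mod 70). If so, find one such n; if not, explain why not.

gcd(37, 70) = 1, so the Chinese Remainder Theorem guarantees exactly one residue class mod 2590 satisfying both.
Any solution of the first congruence is n = 28 + 37t; substituting into the second, 37t ≡ 46 − 28 ≡ 18 (mod 70).
Invert 37 mod 70 by the Euclidean algorithm: 70 = 1·37 + 33, 37 = 1·33 + 4, 33 = 8·4 + 1, 4 = 4·1 + 0; back-substituting, 1 = 33 − 8·4 = 33 − 8·(37 − 1·33) = −8·37 + 9·33 = −8·37 + 9·(70 − 1·37) = 9·70 − 17·37. Hence 37·(-17) ≡ 1, so 37⁻¹ ≡ -17 ≡ 53 (mod 70).
Multiplying by 53: t ≡ 53·18 = 954 ≡ 44 (mod 70).
With t = 44: n = 28 + 37·44 = 1656.
Indeed 1656 ≡ 28 (mod 37) and 1656 ≡ 46 (mod 70).

n = 1656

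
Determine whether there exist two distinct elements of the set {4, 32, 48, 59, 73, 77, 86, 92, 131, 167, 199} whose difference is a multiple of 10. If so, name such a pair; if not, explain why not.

Reduce each element mod 10: 4↦4, 32↦2, 48↦8, 59↦9, 73↦3, 77↦7, 86↦6, 92↦2, 131↦1, 167↦7, 199↦9. The residue 2 repeats (at 32 and 92), and 92 − 32 = 60 = 6·10.

Yes: 32 and 92.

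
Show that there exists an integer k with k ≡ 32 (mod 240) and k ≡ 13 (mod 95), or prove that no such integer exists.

Reduce both congruences modulo 5, which divides 240 and 95: they say k ≡ 32 (mod 5) and k ≡ 13 (mod 5).
These are incompatible: 32 − 13 = 19 is not divisible by 5.
So no integer satisfies both congruences.

No such integer exists.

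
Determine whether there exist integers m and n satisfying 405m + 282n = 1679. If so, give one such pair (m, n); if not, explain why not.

There are no such integers.

Any value of 405m + 282n is a multiple of gcd(405, 282) = 3.
However 1679 leaves remainder 2 on division by 3.
Therefore 405m + 282n = 1679 has no solution in integers.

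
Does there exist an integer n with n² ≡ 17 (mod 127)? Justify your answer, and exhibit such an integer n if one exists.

n = 115

n = 115 works: 115² = 13225, and 13225 − 17 = 13208 = 104·127.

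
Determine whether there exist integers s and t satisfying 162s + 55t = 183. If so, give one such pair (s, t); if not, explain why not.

s = 49, t = -141

Since gcd(162, 55) = 1, every integer is an integer combination of 162 and 55.
Euclidean algorithm: 162 = 2·55 + 52, 55 = 1·52 + 3, 52 = 17·3 + 1, 3 = 3·1 + 0.
Unwinding: 1 = 52 − 17·3 = 52 − 17·(55 − 1·52) = −17·55 + 18·52 = −17·55 + 18·(162 − 2·55) = 18·162 − 53·55, i.e. 162·18 + 55·(-53) = 1.
Multiplying through by 183: s = 18·183 = 3294, t = (-53)·183 = -9699 is a solution.
The general solution is s = 3294 + 55k, t = -9699 − 162k; taking k = -59 gives the smaller pair s = 49, t = -141.
Check: 162·49 + 55·(-141) = 7938 − 7755 = 183. ✓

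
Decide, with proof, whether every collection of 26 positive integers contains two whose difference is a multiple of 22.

Yes.

Partition the integers by their residue mod 22; there are 22 classes.
Placing 26 integers into 22 classes, some class receives at least two — say a and b.
Their difference a − b is then a multiple of 22.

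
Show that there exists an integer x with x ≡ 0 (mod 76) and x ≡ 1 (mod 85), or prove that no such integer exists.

Since 76 and 85 share no common factor, CRT says the pair of congruences has a solution (unique mod 6460).
Any solution of the first congruence is x = 0 + 76t; substituting into the second, 76t ≡ 1 − 0 ≡ 1 (mod 85).
Since 76·66 = 5016 = 59·85 + 1, the inverse of 76 mod 85 is 66.
Multiplying by 66: t ≡ 66·1 = 66 (mod 85).
With t = 66: x = 0 + 76·66 = 5016.
Check: 5016 mod 76 = 0, 5016 mod 85 = 1. ✓

x = 5016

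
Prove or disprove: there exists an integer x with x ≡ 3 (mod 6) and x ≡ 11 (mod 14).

gcd(6, 14) = 2. A simultaneous solution exists iff 3 ≡ 11 (mod 2); here 3 mod 2 = 1 = 11 mod 2, so it does.
The integers ≡ 3 (mod 6) are 3, 9, 15, 21, 27, 33, 39, …; their remainders mod 14 are 3, 9, 1, 7, 13, 5, 11, so x = 39 is the first that is ≡ 11 (mod 14).
Verify: 39 = 6·6 + 3 and 39 = 2·14 + 11. ✓

x = 39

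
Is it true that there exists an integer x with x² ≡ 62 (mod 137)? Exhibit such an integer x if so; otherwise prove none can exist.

No, no such integer exists.

Apply Euler's criterion with the prime 137: 62 is a quadratic residue iff 62^68 ≡ 1 (mod 137), and a non-residue iff it is ≡ −1.
Squaring successively (mod 137): 62^2 = 3844 ≡ 8; 62^4 ≡ 8² = 64 ≡ 64; 62^8 ≡ 64² = 4096 ≡ 123; 62^16 ≡ 123² = 15129 ≡ 59; 62^32 ≡ 59² = 3481 ≡ 56; 62^64 ≡ 56² = 3136 ≡ 122.
Since 68 = 64 + 4, 62^68 ≡ 122 · 64; multiplying out mod 137: 122·64 = 7808 ≡ 136. Thus 62^68 ≡ 136 ≡ −1 (mod 137).
The value −1 means 62 is a non-residue modulo 137, so x² ≡ 62 (mod 137) is impossible.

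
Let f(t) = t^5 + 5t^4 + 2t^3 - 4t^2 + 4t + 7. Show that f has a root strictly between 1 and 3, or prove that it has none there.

The endpoint values f(1) = 15 and f(3) = 685 are both positive. Claim: f(t) > 0 for every t in (1, 3).
Shift to the endpoint 1: with t = 1 + u (0 < u < 2), one computes f(1 + u) = u^5 + 10u^4 + 32u^3 + 42u^2 + 27u + 15.
All 6 nonzero coefficients of this polynomial in u are positive; hence for u > 0 the value is a sum of positive terms (the constant 15 among them).
Therefore f(t) > 0 throughout (1, 3), and f has no zero there.

f has no root in that interval.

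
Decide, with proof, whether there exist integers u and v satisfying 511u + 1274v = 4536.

gcd(511, 1274) = 7, and 7 divides 4536, so integer solutions exist.
Dividing through by 7 reduces the equation to 73u + 182v = 648.
Dividing repeatedly: 182 = 2·73 + 36, 73 = 2·36 + 1, 36 = 36·1 + 0.
Working back up the chain: 1 = 73 − 2·36 = 73 − 2·(182 − 2·73) = −2·182 + 5·73. So 73·5 + 182·(-2) = 1.
Multiplying through by 648: u = 5·648 = 3240, v = (-2)·648 = -1296 is a solution.
The general solution is u = 3240 + 182k, v = -1296 − 73k; taking k = -17 gives the smaller pair u = 146, v = -55.
Check: 511·146 + 1274·(-55) = 74606 − 70070 = 4536. ✓

u = 146, v = -55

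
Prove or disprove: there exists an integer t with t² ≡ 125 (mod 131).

t = 16

Take t = 16. Then 16² = 256 = 1·131 + 125, so 16² ≡ 125 (mod 131).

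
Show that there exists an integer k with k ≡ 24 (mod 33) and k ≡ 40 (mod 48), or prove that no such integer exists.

Both moduli are multiples of 3 = gcd(33, 48), so any solution would satisfy k ≡ 24 and k ≡ 40 modulo 3 simultaneously.
But 24 mod 3 = 0 while 40 mod 3 = 1, a contradiction.
So no integer satisfies both congruences.

No, no such integer exists.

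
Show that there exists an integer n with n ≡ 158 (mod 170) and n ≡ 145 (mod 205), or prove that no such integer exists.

There is no such integer.

gcd(170, 205) = 5. If n ≡ 158 (mod 170) and n ≡ 145 (mod 205), then n ≡ 158 (mod 5) and n ≡ 145 (mod 5).
But 158 mod 5 = 3 while 145 mod 5 = 0, a contradiction.
Hence the system has no solution.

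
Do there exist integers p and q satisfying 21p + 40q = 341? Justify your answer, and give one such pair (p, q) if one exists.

p = 1, q = 8

Since gcd(21, 40) = 1, every integer is an integer combination of 21 and 40.
Euclidean algorithm: 40 = 1·21 + 19, 21 = 1·19 + 2, 19 = 9·2 + 1, 2 = 2·1 + 0.
Working back up the chain: 1 = 19 − 9·2 = 19 − 9·(21 − 1·19) = −9·21 + 10·19 = −9·21 + 10·(40 − 1·21) = 10·40 − 19·21. So 21·(-19) + 40·10 = 1.
Multiplying through by 341: p = (-19)·341 = -6479, q = 10·341 = 3410 is a solution.
Adding 162·40 to p and subtracting 162·21 from q gives the tidier solution (1, 8).
Indeed 21·1 + 40·8 = 21 + 320 = 341.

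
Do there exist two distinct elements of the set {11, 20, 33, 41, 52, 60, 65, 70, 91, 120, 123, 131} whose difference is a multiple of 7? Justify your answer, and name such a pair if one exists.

11 mod 7 = 4 and 60 mod 7 = 4, so 60 − 11 = 49 = 7·7.

The pair (11, 60) works.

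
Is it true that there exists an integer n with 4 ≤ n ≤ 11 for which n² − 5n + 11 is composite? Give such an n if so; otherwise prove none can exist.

At n = 11: 11² − 5·11 + 11 = 77 = 7·11, which is composite.

n = 11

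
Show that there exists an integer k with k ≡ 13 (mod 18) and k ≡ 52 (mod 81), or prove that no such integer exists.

Reduce both congruences modulo 9, which divides 18 and 81: they say k ≡ 13 (mod 9) and k ≡ 52 (mod 9).
But 13 mod 9 = 4 while 52 mod 9 = 7, a contradiction.
Therefore no such k exists.

No such integer exists.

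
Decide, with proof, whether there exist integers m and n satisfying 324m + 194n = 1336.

m = 64, n = -100

Since gcd(324, 194) = 2 and 1336 = 2·668, Bézout's identity guarantees a solution.
Dividing through by 2 reduces the equation to 162m + 97n = 668.
Run the Euclidean algorithm on 162 and 97: 162 = 1·97 + 65, 97 = 1·65 + 32, 65 = 2·32 + 1, 32 = 32·1 + 0.
Back-substituting, 1 = 65 − 2·32 = 65 − 2·(97 − 1·65) = −2·97 + 3·65 = −2·97 + 3·(162 − 1·97) = 3·162 − 5·97; that is, 162·3 + 97·(-5) = 1.
Multiplying through by 668: m = 3·668 = 2004, n = (-5)·668 = -3340 is a solution.
Subtracting 20·97 from m and adding 20·162 to n gives the tidier solution (64, -100).
Indeed 324·64 + 194·(-100) = 20736 − 19400 = 1336.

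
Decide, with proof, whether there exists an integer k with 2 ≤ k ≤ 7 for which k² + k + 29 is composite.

At k = 4: 4² + 4 + 29 = 49 = 7·7, which is composite.

k = 4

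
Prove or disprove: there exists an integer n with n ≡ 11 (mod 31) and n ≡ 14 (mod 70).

n = 1344

The moduli 31 and 70 are coprime, so by the Chinese Remainder Theorem a unique solution modulo 2170 exists.
Any solution of the first congruence is n = 11 + 31t; substituting into the second, 31t ≡ 14 − 11 ≡ 3 (mod 70).
To invert 31 modulo 70: 70 = 2·31 + 8, 31 = 3·8 + 7, 8 = 1·7 + 1, 7 = 7·1 + 0, and unwinding, 1 = 8 − 1·7 = 8 − (31 − 3·8) = −31 + 4·8 = −31 + 4·(70 − 2·31) = 4·70 − 9·31. Thus 31⁻¹ ≡ -9 ≡ 61 (mod 70).
Multiplying by 61: t ≡ 61·3 = 183 ≡ 43 (mod 70).
With t = 43: n = 11 + 31·43 = 1344.
Verify: 1344 = 43·31 + 11 and 1344 = 19·70 + 14. ✓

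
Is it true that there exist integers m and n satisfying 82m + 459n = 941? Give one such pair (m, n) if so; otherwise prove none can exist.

82 and 459 are coprime, so 82m + 459n ranges over all of ℤ.
Run the Euclidean algorithm on 459 and 82: 459 = 5·82 + 49, 82 = 1·49 + 33, 49 = 1·33 + 16, 33 = 2·16 + 1, 16 = 16·1 + 0.
Working back up the chain: 1 = 33 − 2·16 = 33 − 2·(49 − 1·33) = −2·49 + 3·33 = −2·49 + 3·(82 − 1·49) = 3·82 − 5·49 = 3·82 − 5·(459 − 5·82) = −5·459 + 28·82. So 82·28 + 459·(-5) = 1.
Scaling by 941 gives the particular solution (m, n) = (26348, -4705).
The general solution is m = 26348 + 459k, n = -4705 − 82k; taking k = -57 gives the smaller pair m = 185, n = -31.
Indeed 82·185 + 459·(-31) = 15170 − 14229 = 941.

m = 185, n = -31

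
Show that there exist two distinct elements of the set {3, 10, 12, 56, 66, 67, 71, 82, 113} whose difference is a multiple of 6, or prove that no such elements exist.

10 mod 6 = 4 and 82 mod 6 = 4, so 82 − 10 = 72 = 12·6.

The pair (10, 82) works.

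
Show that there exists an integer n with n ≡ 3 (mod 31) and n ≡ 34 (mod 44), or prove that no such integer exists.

gcd(31, 44) = 1, so the Chinese Remainder Theorem guarantees exactly one residue class mod 1364 satisfying both.
Write n = 3 + 31t and require 3 + 31t ≡ 34 (mod 44), i.e. 31t ≡ 31 (mod 44).
Since 31·27 = 837 = 19·44 + 1, the inverse of 31 mod 44 is 27.
Therefore t ≡ 27·31 = 837 ≡ 1 (mod 44).
Taking t = 1 gives n = 3 + 31·1 = 34.
Verify: 34 = 1·31 + 3 and 34 = 0·44 + 34. ✓

n = 34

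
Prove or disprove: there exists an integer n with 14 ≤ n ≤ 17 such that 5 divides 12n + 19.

There is no such integer n in that range.

At n = 14, 12·14 + 19 = 187 ≡ 2 (mod 5), and each step in n adds 12 ≡ 2 (mod 5), giving residues 2, 4, 1, 3 for n = 14, 15, 16, 17.
Since 0 is absent from this list, 5 ∤ 12n + 19 for every n with 14 ≤ n ≤ 17.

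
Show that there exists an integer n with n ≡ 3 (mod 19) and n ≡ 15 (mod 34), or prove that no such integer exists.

The moduli 19 and 34 are coprime, so by the Chinese Remainder Theorem a unique solution modulo 646 exists.
Any solution of the first congruence is n = 3 + 19t; substituting into the second, 19t ≡ 15 − 3 ≡ 12 (mod 34).
To invert 19 modulo 34: 34 = 1·19 + 15, 19 = 1·15 + 4, 15 = 3·4 + 3, 4 = 1·3 + 1, 3 = 3·1 + 0, and unwinding, 1 = 4 − 1·3 = 4 − (15 − 3·4) = −15 + 4·4 = −15 + 4·(19 − 1·15) = 4·19 − 5·15 = 4·19 − 5·(34 − 1·19) = −5·34 + 9·19. Thus 19⁻¹ ≡ 9 (mod 34).
Therefore t ≡ 9·12 = 108 ≡ 6 (mod 34).
With t = 6: n = 3 + 19·6 = 117.
Indeed 117 ≡ 3 (mod 19) and 117 ≡ 15 (mod 34).

n = 117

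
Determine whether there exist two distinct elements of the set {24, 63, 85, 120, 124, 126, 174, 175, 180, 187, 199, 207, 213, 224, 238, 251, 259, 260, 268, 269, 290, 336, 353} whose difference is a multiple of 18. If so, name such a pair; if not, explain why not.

63 mod 18 = 9 and 207 mod 18 = 9, so 207 − 63 = 144 = 8·18.

Yes: 63 and 207.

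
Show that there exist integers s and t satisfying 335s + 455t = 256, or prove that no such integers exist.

There are no such integers.

Any value of 335s + 455t is a multiple of gcd(335, 455) = 5.
But 256 is not a multiple of 5 (it leaves remainder 1).
Therefore 335s + 455t = 256 has no solution in integers.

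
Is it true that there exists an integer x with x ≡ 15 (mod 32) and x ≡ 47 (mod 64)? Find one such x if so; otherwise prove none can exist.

x = 47

The moduli are not coprime: gcd(32, 64) = 32. Compatibility requires 32 ∣ (47 − 15) = 32, which holds, so solutions exist.
Step through x = 15, 15 + 32, 15 + 2·32, …: the values 15, 47 reduce mod 64 to 15, 47. The value 47 hits 47.
Check: 47 mod 32 = 15, 47 mod 64 = 47. ✓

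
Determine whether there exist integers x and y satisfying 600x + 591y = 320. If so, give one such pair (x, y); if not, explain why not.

Both 600 and 591 are divisible by gcd(600, 591) = 3, hence so is any combination 600x + 591y.
But 320 = 3·106 + 2, so 3 ∤ 320.
So the equation is unsolvable over ℤ.

There are no such integers.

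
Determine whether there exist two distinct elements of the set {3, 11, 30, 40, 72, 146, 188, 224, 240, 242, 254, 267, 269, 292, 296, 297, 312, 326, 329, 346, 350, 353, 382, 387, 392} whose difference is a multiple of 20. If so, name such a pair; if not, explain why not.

30 and 350 are such a pair.

Reduce each element mod 20: 3↦3, 11↦11, 30↦10, 40↦0, 72↦12, 146↦6, 188↦8, 224↦4, 240↦0, 242↦2, 254↦14, 267↦7, 269↦9, 292↦12, 296↦16, 297↦17, 312↦12, 326↦6, 329↦9, 346↦6, 350↦10, 353↦13, 382↦2, 387↦7, 392↦12. The residue 10 repeats (at 30 and 350), and 350 − 30 = 320 = 16·20.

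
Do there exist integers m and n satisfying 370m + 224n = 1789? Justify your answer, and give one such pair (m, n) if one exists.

gcd(370, 224) = 2, so every integer of the form 370m + 224n is a multiple of 2.
However 1789 leaves remainder 1 on division by 2.
Therefore 370m + 224n = 1789 has no solution in integers.

There are no such integers.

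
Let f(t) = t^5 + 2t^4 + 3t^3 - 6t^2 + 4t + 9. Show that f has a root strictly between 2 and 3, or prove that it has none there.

f has no root in that interval.

The endpoint values f(2) = 81 and f(3) = 453 are both positive. Claim: f(t) > 0 for every t in (2, 3).
Shift to the endpoint 2: with t = 2 + u (0 < u < 1), one computes f(2 + u) = u^5 + 12u^4 + 59u^3 + 140u^2 + 160u + 81.
All 6 nonzero coefficients of this polynomial in u are positive; hence for u > 0 the value is a sum of positive terms (the constant 81 among them).
Therefore f(t) > 0 throughout (2, 3), and f has no zero there.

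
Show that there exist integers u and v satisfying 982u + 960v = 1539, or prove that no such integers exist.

No such integers exist.

Any value of 982u + 960v is a multiple of gcd(982, 960) = 2.
But 1539 = 2·769 + 1, so 2 ∤ 1539.
Therefore 982u + 960v = 1539 has no solution in integers.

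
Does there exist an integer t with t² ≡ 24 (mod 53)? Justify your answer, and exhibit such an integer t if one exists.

t = 17 works: 17² = 289, and 289 − 24 = 265 = 5·53.

t = 17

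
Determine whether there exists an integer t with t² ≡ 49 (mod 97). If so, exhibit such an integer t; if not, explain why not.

t = 90

Take t = 90. Then 90² = 8100 = 83·97 + 49, so 90² ≡ 49 (mod 97).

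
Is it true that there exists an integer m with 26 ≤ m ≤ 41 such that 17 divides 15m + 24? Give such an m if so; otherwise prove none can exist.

m = 29

Scanning upward from m = 26 gives 414, 429, 444, none divisible by 17. At m = 29 we get 15·29 + 24 = 459, and 459 = 17·27.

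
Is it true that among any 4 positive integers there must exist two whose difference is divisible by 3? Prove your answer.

Each integer lies in one of the 3 residue classes modulo 3.
With 4 integers and only 3 classes, the pigeonhole principle forces two of them, say a and b, into the same class.
Their difference a − b is then a multiple of 3.

True.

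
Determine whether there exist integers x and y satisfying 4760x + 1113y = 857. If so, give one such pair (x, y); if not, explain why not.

No, no such integers exist.

Any value of 4760x + 1113y is a multiple of gcd(4760, 1113) = 7.
But 857 = 7·122 + 3, so 7 ∤ 857.
Therefore 4760x + 1113y = 857 has no solution in integers.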